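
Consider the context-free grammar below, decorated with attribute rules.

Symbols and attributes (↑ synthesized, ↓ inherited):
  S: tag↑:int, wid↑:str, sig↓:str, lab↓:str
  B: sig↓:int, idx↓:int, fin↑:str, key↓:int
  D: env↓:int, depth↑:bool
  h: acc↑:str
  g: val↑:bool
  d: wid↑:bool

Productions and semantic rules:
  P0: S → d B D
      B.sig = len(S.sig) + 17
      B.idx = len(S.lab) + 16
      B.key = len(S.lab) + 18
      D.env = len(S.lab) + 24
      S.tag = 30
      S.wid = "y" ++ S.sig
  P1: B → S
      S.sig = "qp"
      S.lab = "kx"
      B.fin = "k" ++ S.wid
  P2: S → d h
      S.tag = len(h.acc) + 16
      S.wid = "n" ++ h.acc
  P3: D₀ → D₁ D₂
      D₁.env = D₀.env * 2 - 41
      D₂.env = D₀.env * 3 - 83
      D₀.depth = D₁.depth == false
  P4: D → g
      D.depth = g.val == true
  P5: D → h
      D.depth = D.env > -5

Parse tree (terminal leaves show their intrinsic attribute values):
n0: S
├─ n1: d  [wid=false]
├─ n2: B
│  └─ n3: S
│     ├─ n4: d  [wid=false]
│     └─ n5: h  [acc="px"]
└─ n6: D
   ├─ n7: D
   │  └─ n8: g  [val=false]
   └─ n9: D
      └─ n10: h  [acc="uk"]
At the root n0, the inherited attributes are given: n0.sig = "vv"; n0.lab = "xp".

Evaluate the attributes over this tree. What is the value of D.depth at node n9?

1. n0.sig = "vv"  [given at root]
2. n0.lab = "xp"  [given at root]
3. n1.wid = false  [terminal]
4. n2.sig = 19  [len(S.sig) + 17]
5. n2.idx = 18  [len(S.lab) + 16]
6. n2.key = 20  [len(S.lab) + 18]
7. n3.sig = "qp"  ["qp"]
8. n3.lab = "kx"  ["kx"]
9. n4.wid = false  [terminal]
10. n5.acc = "px"  [terminal]
11. n3.tag = 18  [len(h.acc) + 16]
12. n3.wid = "npx"  ["n" ++ h.acc]
13. n2.fin = "knpx"  ["k" ++ S.wid]
14. n6.env = 26  [len(S.lab) + 24]
15. n7.env = 11  [D₀.env * 2 - 41]
16. n8.val = false  [terminal]
17. n7.depth = false  [g.val == true]
18. n9.env = -5  [D₀.env * 3 - 83]
19. n10.acc = "uk"  [terminal]
20. n9.depth = false  [D.env > -5]
21. n6.depth = true  [D₁.depth == false]
22. n0.tag = 30  [30]
23. n0.wid = "yvv"  ["y" ++ S.sig]

false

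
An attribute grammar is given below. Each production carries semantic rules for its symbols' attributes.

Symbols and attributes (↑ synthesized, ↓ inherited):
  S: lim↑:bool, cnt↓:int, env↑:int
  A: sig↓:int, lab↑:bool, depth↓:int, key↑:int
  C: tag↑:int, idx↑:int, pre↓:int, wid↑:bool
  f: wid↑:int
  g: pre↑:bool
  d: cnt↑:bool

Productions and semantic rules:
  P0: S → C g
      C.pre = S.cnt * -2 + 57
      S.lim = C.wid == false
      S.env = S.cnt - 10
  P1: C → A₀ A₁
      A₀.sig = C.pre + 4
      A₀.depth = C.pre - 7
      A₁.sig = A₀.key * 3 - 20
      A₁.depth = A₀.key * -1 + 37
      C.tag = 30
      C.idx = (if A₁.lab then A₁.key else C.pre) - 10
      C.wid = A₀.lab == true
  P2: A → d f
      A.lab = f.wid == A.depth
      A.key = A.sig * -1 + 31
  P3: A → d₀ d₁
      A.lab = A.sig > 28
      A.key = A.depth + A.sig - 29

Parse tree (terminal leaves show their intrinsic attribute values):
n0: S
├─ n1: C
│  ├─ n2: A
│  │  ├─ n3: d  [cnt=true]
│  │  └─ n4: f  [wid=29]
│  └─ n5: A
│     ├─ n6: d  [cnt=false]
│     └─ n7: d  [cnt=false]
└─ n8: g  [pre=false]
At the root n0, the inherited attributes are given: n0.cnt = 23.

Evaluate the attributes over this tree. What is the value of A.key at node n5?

1. n0.cnt = 23  [given at root]
2. n1.pre = 11  [S.cnt * -2 + 57]
3. n2.sig = 15  [C.pre + 4]
4. n2.depth = 4  [C.pre - 7]
5. n3.cnt = true  [terminal]
6. n4.wid = 29  [terminal]
7. n2.lab = false  [f.wid == A.depth]
8. n2.key = 16  [A.sig * -1 + 31]
9. n5.sig = 28  [A₀.key * 3 - 20]
10. n5.depth = 21  [A₀.key * -1 + 37]
11. n6.cnt = false  [terminal]
12. n7.cnt = false  [terminal]
13. n5.lab = false  [A.sig > 28]
14. n5.key = 20  [A.depth + A.sig - 29]
15. n1.tag = 30  [30]
16. n1.idx = 1  [(if A₁.lab then A₁.key else C.pre) - 10]
17. n1.wid = false  [A₀.lab == true]
18. n8.pre = false  [terminal]
19. n0.lim = true  [C.wid == false]
20. n0.env = 13  [S.cnt - 10]

20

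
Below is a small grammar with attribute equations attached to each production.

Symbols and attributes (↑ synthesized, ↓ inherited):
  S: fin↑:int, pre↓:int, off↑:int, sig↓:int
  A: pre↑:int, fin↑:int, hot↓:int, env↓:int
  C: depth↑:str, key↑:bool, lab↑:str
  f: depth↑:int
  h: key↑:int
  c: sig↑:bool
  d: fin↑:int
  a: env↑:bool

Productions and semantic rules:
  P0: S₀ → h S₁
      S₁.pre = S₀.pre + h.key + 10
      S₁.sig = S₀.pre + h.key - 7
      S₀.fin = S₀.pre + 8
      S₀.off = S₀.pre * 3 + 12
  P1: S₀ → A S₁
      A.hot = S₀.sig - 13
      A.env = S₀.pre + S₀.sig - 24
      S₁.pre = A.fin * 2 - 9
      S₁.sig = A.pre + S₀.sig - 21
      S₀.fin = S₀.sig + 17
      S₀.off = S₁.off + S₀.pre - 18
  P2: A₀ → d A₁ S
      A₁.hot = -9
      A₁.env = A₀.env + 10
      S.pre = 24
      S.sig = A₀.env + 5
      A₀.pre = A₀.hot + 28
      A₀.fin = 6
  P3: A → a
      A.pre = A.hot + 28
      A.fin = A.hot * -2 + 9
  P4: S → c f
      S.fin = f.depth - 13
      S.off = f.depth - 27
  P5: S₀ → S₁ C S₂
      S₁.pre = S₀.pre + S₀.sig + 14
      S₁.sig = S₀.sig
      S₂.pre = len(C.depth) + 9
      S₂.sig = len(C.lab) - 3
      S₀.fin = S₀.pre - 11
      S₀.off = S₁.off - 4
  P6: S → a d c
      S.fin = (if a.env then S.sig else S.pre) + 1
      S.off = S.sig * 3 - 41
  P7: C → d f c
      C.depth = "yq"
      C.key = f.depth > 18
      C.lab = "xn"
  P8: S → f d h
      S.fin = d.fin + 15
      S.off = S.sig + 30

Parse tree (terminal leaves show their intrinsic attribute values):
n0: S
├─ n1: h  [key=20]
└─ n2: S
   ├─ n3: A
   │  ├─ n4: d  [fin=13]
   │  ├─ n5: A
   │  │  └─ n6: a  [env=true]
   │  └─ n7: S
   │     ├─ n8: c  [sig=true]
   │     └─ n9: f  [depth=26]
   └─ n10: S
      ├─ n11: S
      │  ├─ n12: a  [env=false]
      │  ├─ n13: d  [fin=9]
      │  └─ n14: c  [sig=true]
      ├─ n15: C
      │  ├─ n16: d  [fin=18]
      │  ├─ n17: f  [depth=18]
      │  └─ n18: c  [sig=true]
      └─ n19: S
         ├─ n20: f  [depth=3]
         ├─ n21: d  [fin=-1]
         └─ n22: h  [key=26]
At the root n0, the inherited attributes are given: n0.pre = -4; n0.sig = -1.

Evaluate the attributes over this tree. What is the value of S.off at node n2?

-1

1. n0.pre = -4  [given at root]
2. n0.sig = -1  [given at root]
3. n1.key = 20  [terminal]
4. n2.pre = 26  [S₀.pre + h.key + 10]
5. n2.sig = 9  [S₀.pre + h.key - 7]
6. n3.hot = -4  [S₀.sig - 13]
7. n3.env = 11  [S₀.pre + S₀.sig - 24]
8. n4.fin = 13  [terminal]
9. n5.hot = -9  [-9]
10. n5.env = 21  [A₀.env + 10]
11. n6.env = true  [terminal]
12. n5.pre = 19  [A.hot + 28]
13. n5.fin = 27  [A.hot * -2 + 9]
14. n7.pre = 24  [24]
15. n7.sig = 16  [A₀.env + 5]
16. n8.sig = true  [terminal]
17. n9.depth = 26  [terminal]
18. n7.fin = 13  [f.depth - 13]
19. n7.off = -1  [f.depth - 27]
20. n3.pre = 24  [A₀.hot + 28]
21. n3.fin = 6  [6]
22. n10.pre = 3  [A.fin * 2 - 9]
23. n10.sig = 12  [A.pre + S₀.sig - 21]
24. n11.pre = 29  [S₀.pre + S₀.sig + 14]
25. n11.sig = 12  [S₀.sig]
26. n12.env = false  [terminal]
27. n13.fin = 9  [terminal]
28. n14.sig = true  [terminal]
29. n11.fin = 30  [(if a.env then S.sig else S.pre) + 1]
30. n11.off = -5  [S.sig * 3 - 41]
31. n16.fin = 18  [terminal]
32. n17.depth = 18  [terminal]
33. n18.sig = true  [terminal]
34. n15.depth = "yq"  ["yq"]
35. n15.key = false  [f.depth > 18]
36. n15.lab = "xn"  ["xn"]
37. n19.pre = 11  [len(C.depth) + 9]
38. n19.sig = -1  [len(C.lab) - 3]
39. n20.depth = 3  [terminal]
40. n21.fin = -1  [terminal]
41. n22.key = 26  [terminal]
42. n19.fin = 14  [d.fin + 15]
43. n19.off = 29  [S.sig + 30]
44. n10.fin = -8  [S₀.pre - 11]
45. n10.off = -9  [S₁.off - 4]
46. n2.fin = 26  [S₀.sig + 17]
47. n2.off = -1  [S₁.off + S₀.pre - 18]
48. n0.fin = 4  [S₀.pre + 8]
49. n0.off = 0  [S₀.pre * 3 + 12]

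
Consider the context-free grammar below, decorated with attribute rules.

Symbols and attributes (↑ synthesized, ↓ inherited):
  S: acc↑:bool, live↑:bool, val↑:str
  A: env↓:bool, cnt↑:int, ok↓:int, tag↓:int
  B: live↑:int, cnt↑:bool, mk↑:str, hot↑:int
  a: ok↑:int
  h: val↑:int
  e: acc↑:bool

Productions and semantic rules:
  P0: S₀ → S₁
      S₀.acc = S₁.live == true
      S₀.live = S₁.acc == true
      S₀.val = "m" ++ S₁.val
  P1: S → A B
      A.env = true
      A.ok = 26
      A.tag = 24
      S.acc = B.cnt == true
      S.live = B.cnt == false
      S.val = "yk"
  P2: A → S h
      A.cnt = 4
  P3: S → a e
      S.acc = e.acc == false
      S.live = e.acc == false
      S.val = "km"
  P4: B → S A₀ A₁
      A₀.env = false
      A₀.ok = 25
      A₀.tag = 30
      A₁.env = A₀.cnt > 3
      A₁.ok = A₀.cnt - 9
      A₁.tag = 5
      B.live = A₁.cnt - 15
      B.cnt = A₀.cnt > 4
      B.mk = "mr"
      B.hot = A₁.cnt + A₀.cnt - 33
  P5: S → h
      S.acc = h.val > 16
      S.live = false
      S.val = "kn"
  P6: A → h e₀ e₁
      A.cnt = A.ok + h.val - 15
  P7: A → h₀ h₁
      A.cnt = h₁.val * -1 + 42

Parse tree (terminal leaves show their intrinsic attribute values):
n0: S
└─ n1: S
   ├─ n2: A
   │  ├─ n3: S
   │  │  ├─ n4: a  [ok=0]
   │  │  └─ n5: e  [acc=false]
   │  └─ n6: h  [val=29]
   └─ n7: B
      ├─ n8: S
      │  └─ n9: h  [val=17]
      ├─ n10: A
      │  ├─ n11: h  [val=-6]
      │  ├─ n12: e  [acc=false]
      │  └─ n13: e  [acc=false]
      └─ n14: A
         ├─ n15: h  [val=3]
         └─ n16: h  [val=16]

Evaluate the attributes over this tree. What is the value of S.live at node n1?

true

1. n2.env = true  [true]
2. n2.ok = 26  [26]
3. n2.tag = 24  [24]
4. n4.ok = 0  [terminal]
5. n5.acc = false  [terminal]
6. n3.acc = true  [e.acc == false]
7. n3.live = true  [e.acc == false]
8. n3.val = "km"  ["km"]
9. n6.val = 29  [terminal]
10. n2.cnt = 4  [4]
11. n9.val = 17  [terminal]
12. n8.acc = true  [h.val > 16]
13. n8.live = false  [false]
14. n8.val = "kn"  ["kn"]
15. n10.env = false  [false]
16. n10.ok = 25  [25]
17. n10.tag = 30  [30]
18. n11.val = -6  [terminal]
19. n12.acc = false  [terminal]
20. n13.acc = false  [terminal]
21. n10.cnt = 4  [A.ok + h.val - 15]
22. n14.env = true  [A₀.cnt > 3]
23. n14.ok = -5  [A₀.cnt - 9]
24. n14.tag = 5  [5]
25. n15.val = 3  [terminal]
26. n16.val = 16  [terminal]
27. n14.cnt = 26  [h₁.val * -1 + 42]
28. n7.live = 11  [A₁.cnt - 15]
29. n7.cnt = false  [A₀.cnt > 4]
30. n7.mk = "mr"  ["mr"]
31. n7.hot = -3  [A₁.cnt + A₀.cnt - 33]
32. n1.acc = false  [B.cnt == true]
33. n1.live = true  [B.cnt == false]
34. n1.val = "yk"  ["yk"]
35. n0.acc = true  [S₁.live == true]
36. n0.live = false  [S₁.acc == true]
37. n0.val = "myk"  ["m" ++ S₁.val]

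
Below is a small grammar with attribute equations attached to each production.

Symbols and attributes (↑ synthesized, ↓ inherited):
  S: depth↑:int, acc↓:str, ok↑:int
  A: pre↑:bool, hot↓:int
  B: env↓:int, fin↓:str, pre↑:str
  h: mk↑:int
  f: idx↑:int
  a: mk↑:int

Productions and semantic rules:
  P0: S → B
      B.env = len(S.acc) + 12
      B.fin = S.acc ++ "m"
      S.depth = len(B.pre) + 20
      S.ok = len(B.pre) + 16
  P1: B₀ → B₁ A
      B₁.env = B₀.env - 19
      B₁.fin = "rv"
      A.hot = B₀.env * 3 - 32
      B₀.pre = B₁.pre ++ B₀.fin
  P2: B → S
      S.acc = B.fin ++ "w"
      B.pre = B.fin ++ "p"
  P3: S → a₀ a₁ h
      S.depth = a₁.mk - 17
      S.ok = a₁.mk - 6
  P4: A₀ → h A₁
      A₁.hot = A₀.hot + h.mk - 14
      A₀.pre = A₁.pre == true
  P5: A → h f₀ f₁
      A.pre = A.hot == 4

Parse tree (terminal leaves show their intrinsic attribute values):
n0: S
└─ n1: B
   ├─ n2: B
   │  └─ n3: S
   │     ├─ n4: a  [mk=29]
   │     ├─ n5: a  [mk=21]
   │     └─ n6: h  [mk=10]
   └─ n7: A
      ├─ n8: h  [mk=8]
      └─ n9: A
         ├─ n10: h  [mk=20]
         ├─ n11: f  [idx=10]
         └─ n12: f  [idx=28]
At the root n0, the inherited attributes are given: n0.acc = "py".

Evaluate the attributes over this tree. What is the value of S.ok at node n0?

22

1. n0.acc = "py"  [given at root]
2. n1.env = 14  [len(S.acc) + 12]
3. n1.fin = "pym"  [S.acc ++ "m"]
4. n2.env = -5  [B₀.env - 19]
5. n2.fin = "rv"  ["rv"]
6. n3.acc = "rvw"  [B.fin ++ "w"]
7. n4.mk = 29  [terminal]
8. n5.mk = 21  [terminal]
9. n6.mk = 10  [terminal]
10. n3.depth = 4  [a₁.mk - 17]
11. n3.ok = 15  [a₁.mk - 6]
12. n2.pre = "rvp"  [B.fin ++ "p"]
13. n7.hot = 10  [B₀.env * 3 - 32]
14. n8.mk = 8  [terminal]
15. n9.hot = 4  [A₀.hot + h.mk - 14]
16. n10.mk = 20  [terminal]
17. n11.idx = 10  [terminal]
18. n12.idx = 28  [terminal]
19. n9.pre = true  [A.hot == 4]
20. n7.pre = true  [A₁.pre == true]
21. n1.pre = "rvppym"  [B₁.pre ++ B₀.fin]
22. n0.depth = 26  [len(B.pre) + 20]
23. n0.ok = 22  [len(B.pre) + 16]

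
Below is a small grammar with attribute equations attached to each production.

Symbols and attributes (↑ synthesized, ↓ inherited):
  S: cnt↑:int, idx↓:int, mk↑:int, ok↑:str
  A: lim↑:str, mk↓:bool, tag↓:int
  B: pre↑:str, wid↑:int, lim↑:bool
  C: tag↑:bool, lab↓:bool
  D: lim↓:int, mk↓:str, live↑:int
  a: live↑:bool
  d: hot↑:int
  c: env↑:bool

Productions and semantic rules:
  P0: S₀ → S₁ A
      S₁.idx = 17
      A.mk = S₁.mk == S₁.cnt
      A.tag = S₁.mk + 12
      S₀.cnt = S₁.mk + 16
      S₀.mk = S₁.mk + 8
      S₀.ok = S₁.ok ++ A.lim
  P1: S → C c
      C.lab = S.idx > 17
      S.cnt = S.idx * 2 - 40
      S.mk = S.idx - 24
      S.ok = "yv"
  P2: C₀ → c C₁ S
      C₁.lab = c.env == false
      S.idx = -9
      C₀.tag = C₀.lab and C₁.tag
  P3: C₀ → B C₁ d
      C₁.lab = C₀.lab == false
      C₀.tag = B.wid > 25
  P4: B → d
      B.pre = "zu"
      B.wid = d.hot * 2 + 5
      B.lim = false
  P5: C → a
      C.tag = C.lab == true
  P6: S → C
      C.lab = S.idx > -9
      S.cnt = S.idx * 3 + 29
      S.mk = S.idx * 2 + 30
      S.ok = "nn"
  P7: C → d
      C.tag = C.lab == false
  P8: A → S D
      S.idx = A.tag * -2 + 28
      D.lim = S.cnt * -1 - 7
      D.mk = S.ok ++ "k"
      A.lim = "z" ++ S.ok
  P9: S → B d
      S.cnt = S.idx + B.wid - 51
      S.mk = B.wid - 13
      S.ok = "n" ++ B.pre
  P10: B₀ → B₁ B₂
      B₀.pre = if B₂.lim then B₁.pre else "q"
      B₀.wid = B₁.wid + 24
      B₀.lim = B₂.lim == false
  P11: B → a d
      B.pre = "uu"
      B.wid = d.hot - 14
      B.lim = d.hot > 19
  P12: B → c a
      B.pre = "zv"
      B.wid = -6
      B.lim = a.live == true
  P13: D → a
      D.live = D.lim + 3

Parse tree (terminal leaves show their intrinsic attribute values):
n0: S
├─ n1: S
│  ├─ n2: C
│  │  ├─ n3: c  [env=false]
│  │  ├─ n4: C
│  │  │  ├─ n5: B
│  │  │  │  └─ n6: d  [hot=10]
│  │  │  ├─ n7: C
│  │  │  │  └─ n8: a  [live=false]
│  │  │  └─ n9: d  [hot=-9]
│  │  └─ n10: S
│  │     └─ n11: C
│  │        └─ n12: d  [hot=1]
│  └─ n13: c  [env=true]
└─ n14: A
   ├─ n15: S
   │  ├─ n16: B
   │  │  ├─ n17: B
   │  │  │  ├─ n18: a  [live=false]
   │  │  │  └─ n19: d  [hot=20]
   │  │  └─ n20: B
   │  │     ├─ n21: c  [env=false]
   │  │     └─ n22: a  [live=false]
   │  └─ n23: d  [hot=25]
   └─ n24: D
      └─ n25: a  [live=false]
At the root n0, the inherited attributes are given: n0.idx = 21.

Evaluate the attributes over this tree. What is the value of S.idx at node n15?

18

1. n0.idx = 21  [given at root]
2. n1.idx = 17  [17]
3. n2.lab = false  [S.idx > 17]
4. n3.env = false  [terminal]
5. n4.lab = true  [c.env == false]
6. n6.hot = 10  [terminal]
7. n5.pre = "zu"  ["zu"]
8. n5.wid = 25  [d.hot * 2 + 5]
9. n5.lim = false  [false]
10. n7.lab = false  [C₀.lab == false]
11. n8.live = false  [terminal]
12. n7.tag = false  [C.lab == true]
13. n9.hot = -9  [terminal]
14. n4.tag = false  [B.wid > 25]
15. n10.idx = -9  [-9]
16. n11.lab = false  [S.idx > -9]
17. n12.hot = 1  [terminal]
18. n11.tag = true  [C.lab == false]
19. n10.cnt = 2  [S.idx * 3 + 29]
20. n10.mk = 12  [S.idx * 2 + 30]
21. n10.ok = "nn"  ["nn"]
22. n2.tag = false  [C₀.lab and C₁.tag]
23. n13.env = true  [terminal]
24. n1.cnt = -6  [S.idx * 2 - 40]
25. n1.mk = -7  [S.idx - 24]
26. n1.ok = "yv"  ["yv"]
27. n14.mk = false  [S₁.mk == S₁.cnt]
28. n14.tag = 5  [S₁.mk + 12]
29. n15.idx = 18  [A.tag * -2 + 28]
30. n18.live = false  [terminal]
31. n19.hot = 20  [terminal]
32. n17.pre = "uu"  ["uu"]
33. n17.wid = 6  [d.hot - 14]
34. n17.lim = true  [d.hot > 19]
35. n21.env = false  [terminal]
36. n22.live = false  [terminal]
37. n20.pre = "zv"  ["zv"]
38. n20.wid = -6  [-6]
39. n20.lim = false  [a.live == true]
40. n16.pre = "q"  [if B₂.lim then B₁.pre else "q"]
41. n16.wid = 30  [B₁.wid + 24]
42. n16.lim = true  [B₂.lim == false]
43. n23.hot = 25  [terminal]
44. n15.cnt = -3  [S.idx + B.wid - 51]
45. n15.mk = 17  [B.wid - 13]
46. n15.ok = "nq"  ["n" ++ B.pre]
47. n24.lim = -4  [S.cnt * -1 - 7]
48. n24.mk = "nqk"  [S.ok ++ "k"]
49. n25.live = false  [terminal]
50. n24.live = -1  [D.lim + 3]
51. n14.lim = "znq"  ["z" ++ S.ok]
52. n0.cnt = 9  [S₁.mk + 16]
53. n0.mk = 1  [S₁.mk + 8]
54. n0.ok = "yvznq"  [S₁.ok ++ A.lim]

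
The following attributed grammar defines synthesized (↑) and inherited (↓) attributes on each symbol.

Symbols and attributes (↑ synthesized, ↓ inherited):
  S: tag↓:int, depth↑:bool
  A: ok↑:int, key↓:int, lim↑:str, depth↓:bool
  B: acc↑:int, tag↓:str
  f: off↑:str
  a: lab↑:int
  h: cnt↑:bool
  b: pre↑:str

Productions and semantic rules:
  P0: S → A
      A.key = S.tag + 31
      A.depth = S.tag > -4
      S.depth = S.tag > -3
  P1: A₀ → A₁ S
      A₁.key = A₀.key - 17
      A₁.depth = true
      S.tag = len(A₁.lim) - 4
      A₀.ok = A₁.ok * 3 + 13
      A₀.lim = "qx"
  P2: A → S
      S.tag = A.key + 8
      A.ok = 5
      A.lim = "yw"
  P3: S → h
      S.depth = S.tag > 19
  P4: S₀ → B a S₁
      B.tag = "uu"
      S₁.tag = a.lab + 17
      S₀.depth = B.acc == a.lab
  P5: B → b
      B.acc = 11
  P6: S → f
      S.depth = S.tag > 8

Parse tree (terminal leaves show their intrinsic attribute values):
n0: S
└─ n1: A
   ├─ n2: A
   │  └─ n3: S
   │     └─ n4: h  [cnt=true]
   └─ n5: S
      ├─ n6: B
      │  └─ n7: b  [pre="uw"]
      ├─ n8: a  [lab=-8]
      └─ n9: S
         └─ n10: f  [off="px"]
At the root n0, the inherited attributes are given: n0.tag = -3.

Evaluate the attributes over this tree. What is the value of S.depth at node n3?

1. n0.tag = -3  [given at root]
2. n1.key = 28  [S.tag + 31]
3. n1.depth = true  [S.tag > -4]
4. n2.key = 11  [A₀.key - 17]
5. n2.depth = true  [true]
6. n3.tag = 19  [A.key + 8]
7. n4.cnt = true  [terminal]
8. n3.depth = false  [S.tag > 19]
9. n2.ok = 5  [5]
10. n2.lim = "yw"  ["yw"]
11. n5.tag = -2  [len(A₁.lim) - 4]
12. n6.tag = "uu"  ["uu"]
13. n7.pre = "uw"  [terminal]
14. n6.acc = 11  [11]
15. n8.lab = -8  [terminal]
16. n9.tag = 9  [a.lab + 17]
17. n10.off = "px"  [terminal]
18. n9.depth = true  [S.tag > 8]
19. n5.depth = false  [B.acc == a.lab]
20. n1.ok = 28  [A₁.ok * 3 + 13]
21. n1.lim = "qx"  ["qx"]
22. n0.depth = false  [S.tag > -3]

false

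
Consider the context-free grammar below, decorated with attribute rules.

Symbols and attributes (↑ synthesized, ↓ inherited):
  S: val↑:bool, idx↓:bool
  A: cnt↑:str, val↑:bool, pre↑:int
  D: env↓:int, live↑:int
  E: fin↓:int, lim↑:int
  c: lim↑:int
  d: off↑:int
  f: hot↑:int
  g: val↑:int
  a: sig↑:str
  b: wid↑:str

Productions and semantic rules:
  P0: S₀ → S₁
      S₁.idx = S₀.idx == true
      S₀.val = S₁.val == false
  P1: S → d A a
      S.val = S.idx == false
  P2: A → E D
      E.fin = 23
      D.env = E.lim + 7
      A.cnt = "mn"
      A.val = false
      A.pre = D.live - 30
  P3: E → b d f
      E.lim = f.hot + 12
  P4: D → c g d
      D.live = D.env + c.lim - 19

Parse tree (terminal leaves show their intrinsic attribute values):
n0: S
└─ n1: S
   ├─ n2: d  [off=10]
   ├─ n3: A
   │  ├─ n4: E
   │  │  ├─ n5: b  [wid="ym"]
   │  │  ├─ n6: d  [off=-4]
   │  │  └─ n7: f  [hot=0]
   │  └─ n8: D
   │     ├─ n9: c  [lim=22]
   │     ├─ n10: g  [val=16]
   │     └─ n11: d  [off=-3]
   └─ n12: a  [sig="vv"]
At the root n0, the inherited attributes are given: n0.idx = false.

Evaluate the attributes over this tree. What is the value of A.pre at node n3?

-8

1. n0.idx = false  [given at root]
2. n1.idx = false  [S₀.idx == true]
3. n2.off = 10  [terminal]
4. n4.fin = 23  [23]
5. n5.wid = "ym"  [terminal]
6. n6.off = -4  [terminal]
7. n7.hot = 0  [terminal]
8. n4.lim = 12  [f.hot + 12]
9. n8.env = 19  [E.lim + 7]
10. n9.lim = 22  [terminal]
11. n10.val = 16  [terminal]
12. n11.off = -3  [terminal]
13. n8.live = 22  [D.env + c.lim - 19]
14. n3.cnt = "mn"  ["mn"]
15. n3.val = false  [false]
16. n3.pre = -8  [D.live - 30]
17. n12.sig = "vv"  [terminal]
18. n1.val = true  [S.idx == false]
19. n0.val = false  [S₁.val == false]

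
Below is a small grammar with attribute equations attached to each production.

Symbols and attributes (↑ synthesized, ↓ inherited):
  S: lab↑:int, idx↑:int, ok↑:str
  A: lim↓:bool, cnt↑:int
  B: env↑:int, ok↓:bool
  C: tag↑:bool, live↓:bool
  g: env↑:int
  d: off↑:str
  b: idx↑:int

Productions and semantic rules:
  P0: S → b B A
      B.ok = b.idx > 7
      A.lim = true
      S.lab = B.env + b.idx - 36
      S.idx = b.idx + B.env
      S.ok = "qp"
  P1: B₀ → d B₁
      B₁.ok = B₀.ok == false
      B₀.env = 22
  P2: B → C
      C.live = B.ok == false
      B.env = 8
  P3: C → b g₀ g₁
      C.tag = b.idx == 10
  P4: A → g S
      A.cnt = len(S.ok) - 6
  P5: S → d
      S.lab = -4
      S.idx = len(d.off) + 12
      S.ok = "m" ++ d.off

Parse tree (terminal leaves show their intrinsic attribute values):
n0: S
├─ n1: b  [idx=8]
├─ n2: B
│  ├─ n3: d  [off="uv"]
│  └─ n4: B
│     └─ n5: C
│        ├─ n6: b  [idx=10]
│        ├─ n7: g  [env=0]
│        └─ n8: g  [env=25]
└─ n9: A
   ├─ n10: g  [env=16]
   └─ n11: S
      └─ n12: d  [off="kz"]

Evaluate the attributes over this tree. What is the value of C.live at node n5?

true

1. n1.idx = 8  [terminal]
2. n2.ok = true  [b.idx > 7]
3. n3.off = "uv"  [terminal]
4. n4.ok = false  [B₀.ok == false]
5. n5.live = true  [B.ok == false]
6. n6.idx = 10  [terminal]
7. n7.env = 0  [terminal]
8. n8.env = 25  [terminal]
9. n5.tag = true  [b.idx == 10]
10. n4.env = 8  [8]
11. n2.env = 22  [22]
12. n9.lim = true  [true]
13. n10.env = 16  [terminal]
14. n12.off = "kz"  [terminal]
15. n11.lab = -4  [-4]
16. n11.idx = 14  [len(d.off) + 12]
17. n11.ok = "mkz"  ["m" ++ d.off]
18. n9.cnt = -3  [len(S.ok) - 6]
19. n0.lab = -6  [B.env + b.idx - 36]
20. n0.idx = 30  [b.idx + B.env]
21. n0.ok = "qp"  ["qp"]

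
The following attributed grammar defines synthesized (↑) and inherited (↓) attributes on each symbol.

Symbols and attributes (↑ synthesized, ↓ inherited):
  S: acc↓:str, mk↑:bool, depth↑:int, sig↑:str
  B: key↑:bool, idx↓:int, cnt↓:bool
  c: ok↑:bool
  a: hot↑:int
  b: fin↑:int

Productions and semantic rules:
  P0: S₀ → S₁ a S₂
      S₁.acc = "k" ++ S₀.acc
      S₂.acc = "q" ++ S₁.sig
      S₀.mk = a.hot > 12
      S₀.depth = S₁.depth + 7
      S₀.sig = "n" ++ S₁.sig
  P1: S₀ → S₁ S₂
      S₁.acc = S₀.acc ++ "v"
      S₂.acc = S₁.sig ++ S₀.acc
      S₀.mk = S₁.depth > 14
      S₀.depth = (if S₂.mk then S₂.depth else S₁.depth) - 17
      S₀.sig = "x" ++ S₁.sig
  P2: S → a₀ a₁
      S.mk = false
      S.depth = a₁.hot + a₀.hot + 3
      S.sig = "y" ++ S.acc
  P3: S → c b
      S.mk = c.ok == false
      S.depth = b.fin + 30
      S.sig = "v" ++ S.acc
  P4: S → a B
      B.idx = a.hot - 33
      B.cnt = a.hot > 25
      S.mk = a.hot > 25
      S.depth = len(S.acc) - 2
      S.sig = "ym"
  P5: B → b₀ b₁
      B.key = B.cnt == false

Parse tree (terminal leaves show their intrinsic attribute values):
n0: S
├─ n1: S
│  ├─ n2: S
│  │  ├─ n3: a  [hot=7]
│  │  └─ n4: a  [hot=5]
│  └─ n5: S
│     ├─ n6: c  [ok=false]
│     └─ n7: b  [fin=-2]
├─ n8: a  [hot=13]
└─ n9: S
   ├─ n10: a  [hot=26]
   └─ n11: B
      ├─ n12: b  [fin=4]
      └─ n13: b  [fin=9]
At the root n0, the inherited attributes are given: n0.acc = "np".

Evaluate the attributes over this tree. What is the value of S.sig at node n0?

"nxyknpv"

1. n0.acc = "np"  [given at root]
2. n1.acc = "knp"  ["k" ++ S₀.acc]
3. n2.acc = "knpv"  [S₀.acc ++ "v"]
4. n3.hot = 7  [terminal]
5. n4.hot = 5  [terminal]
6. n2.mk = false  [false]
7. n2.depth = 15  [a₁.hot + a₀.hot + 3]
8. n2.sig = "yknpv"  ["y" ++ S.acc]
9. n5.acc = "yknpvknp"  [S₁.sig ++ S₀.acc]
10. n6.ok = false  [terminal]
11. n7.fin = -2  [terminal]
12. n5.mk = true  [c.ok == false]
13. n5.depth = 28  [b.fin + 30]
14. n5.sig = "vyknpvknp"  ["v" ++ S.acc]
15. n1.mk = true  [S₁.depth > 14]
16. n1.depth = 11  [(if S₂.mk then S₂.depth else S₁.depth) - 17]
17. n1.sig = "xyknpv"  ["x" ++ S₁.sig]
18. n8.hot = 13  [terminal]
19. n9.acc = "qxyknpv"  ["q" ++ S₁.sig]
20. n10.hot = 26  [terminal]
21. n11.idx = -7  [a.hot - 33]
22. n11.cnt = true  [a.hot > 25]
23. n12.fin = 4  [terminal]
24. n13.fin = 9  [terminal]
25. n11.key = false  [B.cnt == false]
26. n9.mk = true  [a.hot > 25]
27. n9.depth = 5  [len(S.acc) - 2]
28. n9.sig = "ym"  ["ym"]
29. n0.mk = true  [a.hot > 12]
30. n0.depth = 18  [S₁.depth + 7]
31. n0.sig = "nxyknpv"  ["n" ++ S₁.sig]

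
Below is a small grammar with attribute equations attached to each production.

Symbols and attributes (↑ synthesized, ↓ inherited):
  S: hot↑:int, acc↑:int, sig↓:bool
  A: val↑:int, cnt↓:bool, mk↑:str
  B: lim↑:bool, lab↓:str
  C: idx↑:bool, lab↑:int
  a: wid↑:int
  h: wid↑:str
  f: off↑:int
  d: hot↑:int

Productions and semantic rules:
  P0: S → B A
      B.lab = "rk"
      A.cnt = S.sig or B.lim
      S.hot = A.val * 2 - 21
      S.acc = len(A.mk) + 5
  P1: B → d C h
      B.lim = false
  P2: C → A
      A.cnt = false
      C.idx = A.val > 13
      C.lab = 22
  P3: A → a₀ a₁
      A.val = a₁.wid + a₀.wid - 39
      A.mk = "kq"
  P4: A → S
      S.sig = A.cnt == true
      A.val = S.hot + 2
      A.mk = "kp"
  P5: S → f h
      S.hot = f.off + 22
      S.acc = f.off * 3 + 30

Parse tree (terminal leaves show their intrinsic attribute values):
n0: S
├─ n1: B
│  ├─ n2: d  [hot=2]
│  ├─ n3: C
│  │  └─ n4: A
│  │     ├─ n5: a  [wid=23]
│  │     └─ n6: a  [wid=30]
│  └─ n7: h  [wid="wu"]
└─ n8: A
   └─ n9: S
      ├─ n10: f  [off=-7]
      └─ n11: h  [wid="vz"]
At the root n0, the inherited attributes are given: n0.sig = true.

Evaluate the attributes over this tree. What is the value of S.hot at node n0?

13

1. n0.sig = true  [given at root]
2. n1.lab = "rk"  ["rk"]
3. n2.hot = 2  [terminal]
4. n4.cnt = false  [false]
5. n5.wid = 23  [terminal]
6. n6.wid = 30  [terminal]
7. n4.val = 14  [a₁.wid + a₀.wid - 39]
8. n4.mk = "kq"  ["kq"]
9. n3.idx = true  [A.val > 13]
10. n3.lab = 22  [22]
11. n7.wid = "wu"  [terminal]
12. n1.lim = false  [false]
13. n8.cnt = true  [S.sig or B.lim]
14. n9.sig = true  [A.cnt == true]
15. n10.off = -7  [terminal]
16. n11.wid = "vz"  [terminal]
17. n9.hot = 15  [f.off + 22]
18. n9.acc = 9  [f.off * 3 + 30]
19. n8.val = 17  [S.hot + 2]
20. n8.mk = "kp"  ["kp"]
21. n0.hot = 13  [A.val * 2 - 21]
22. n0.acc = 7  [len(A.mk) + 5]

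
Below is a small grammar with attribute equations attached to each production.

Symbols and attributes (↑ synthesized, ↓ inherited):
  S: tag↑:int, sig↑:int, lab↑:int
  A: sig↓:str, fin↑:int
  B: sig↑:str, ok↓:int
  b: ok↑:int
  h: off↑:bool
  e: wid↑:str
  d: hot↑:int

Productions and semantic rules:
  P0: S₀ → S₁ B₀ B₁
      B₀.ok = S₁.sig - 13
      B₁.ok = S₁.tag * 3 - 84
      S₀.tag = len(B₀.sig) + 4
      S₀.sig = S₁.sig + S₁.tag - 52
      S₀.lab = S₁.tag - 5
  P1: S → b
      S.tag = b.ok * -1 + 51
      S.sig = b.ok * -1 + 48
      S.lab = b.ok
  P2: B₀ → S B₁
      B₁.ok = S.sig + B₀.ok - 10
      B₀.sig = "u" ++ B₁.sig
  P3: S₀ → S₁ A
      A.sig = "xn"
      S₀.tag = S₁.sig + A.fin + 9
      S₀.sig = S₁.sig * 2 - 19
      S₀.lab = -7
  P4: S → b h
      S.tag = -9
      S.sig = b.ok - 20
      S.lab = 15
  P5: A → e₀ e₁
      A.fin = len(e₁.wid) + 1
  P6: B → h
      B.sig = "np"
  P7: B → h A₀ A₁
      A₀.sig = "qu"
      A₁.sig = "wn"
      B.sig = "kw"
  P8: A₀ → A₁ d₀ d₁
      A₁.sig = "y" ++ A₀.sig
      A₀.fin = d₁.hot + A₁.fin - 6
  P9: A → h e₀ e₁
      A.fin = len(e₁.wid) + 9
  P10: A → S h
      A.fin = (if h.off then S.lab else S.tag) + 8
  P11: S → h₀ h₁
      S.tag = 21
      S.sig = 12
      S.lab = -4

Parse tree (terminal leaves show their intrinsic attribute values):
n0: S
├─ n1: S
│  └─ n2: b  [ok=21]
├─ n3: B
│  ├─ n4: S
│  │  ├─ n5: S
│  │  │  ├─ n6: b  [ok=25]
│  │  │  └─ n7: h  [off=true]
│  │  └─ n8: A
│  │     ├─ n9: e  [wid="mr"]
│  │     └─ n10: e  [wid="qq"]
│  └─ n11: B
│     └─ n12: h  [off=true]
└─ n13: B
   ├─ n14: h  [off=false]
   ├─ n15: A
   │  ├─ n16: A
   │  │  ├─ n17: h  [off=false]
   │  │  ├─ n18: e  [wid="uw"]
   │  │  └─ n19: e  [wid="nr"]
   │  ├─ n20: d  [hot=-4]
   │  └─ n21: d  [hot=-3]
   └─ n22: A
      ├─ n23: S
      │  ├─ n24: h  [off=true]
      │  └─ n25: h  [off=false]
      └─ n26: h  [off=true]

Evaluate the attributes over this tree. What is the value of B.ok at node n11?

-5

1. n2.ok = 21  [terminal]
2. n1.tag = 30  [b.ok * -1 + 51]
3. n1.sig = 27  [b.ok * -1 + 48]
4. n1.lab = 21  [b.ok]
5. n3.ok = 14  [S₁.sig - 13]
6. n6.ok = 25  [terminal]
7. n7.off = true  [terminal]
8. n5.tag = -9  [-9]
9. n5.sig = 5  [b.ok - 20]
10. n5.lab = 15  [15]
11. n8.sig = "xn"  ["xn"]
12. n9.wid = "mr"  [terminal]
13. n10.wid = "qq"  [terminal]
14. n8.fin = 3  [len(e₁.wid) + 1]
15. n4.tag = 17  [S₁.sig + A.fin + 9]
16. n4.sig = -9  [S₁.sig * 2 - 19]
17. n4.lab = -7  [-7]
18. n11.ok = -5  [S.sig + B₀.ok - 10]
19. n12.off = true  [terminal]
20. n11.sig = "np"  ["np"]
21. n3.sig = "unp"  ["u" ++ B₁.sig]
22. n13.ok = 6  [S₁.tag * 3 - 84]
23. n14.off = false  [terminal]
24. n15.sig = "qu"  ["qu"]
25. n16.sig = "yqu"  ["y" ++ A₀.sig]
26. n17.off = false  [terminal]
27. n18.wid = "uw"  [terminal]
28. n19.wid = "nr"  [terminal]
29. n16.fin = 11  [len(e₁.wid) + 9]
30. n20.hot = -4  [terminal]
31. n21.hot = -3  [terminal]
32. n15.fin = 2  [d₁.hot + A₁.fin - 6]
33. n22.sig = "wn"  ["wn"]
34. n24.off = true  [terminal]
35. n25.off = false  [terminal]
36. n23.tag = 21  [21]
37. n23.sig = 12  [12]
38. n23.lab = -4  [-4]
39. n26.off = true  [terminal]
40. n22.fin = 4  [(if h.off then S.lab else S.tag) + 8]
41. n13.sig = "kw"  ["kw"]
42. n0.tag = 7  [len(B₀.sig) + 4]
43. n0.sig = 5  [S₁.sig + S₁.tag - 52]
44. n0.lab = 25  [S₁.tag - 5]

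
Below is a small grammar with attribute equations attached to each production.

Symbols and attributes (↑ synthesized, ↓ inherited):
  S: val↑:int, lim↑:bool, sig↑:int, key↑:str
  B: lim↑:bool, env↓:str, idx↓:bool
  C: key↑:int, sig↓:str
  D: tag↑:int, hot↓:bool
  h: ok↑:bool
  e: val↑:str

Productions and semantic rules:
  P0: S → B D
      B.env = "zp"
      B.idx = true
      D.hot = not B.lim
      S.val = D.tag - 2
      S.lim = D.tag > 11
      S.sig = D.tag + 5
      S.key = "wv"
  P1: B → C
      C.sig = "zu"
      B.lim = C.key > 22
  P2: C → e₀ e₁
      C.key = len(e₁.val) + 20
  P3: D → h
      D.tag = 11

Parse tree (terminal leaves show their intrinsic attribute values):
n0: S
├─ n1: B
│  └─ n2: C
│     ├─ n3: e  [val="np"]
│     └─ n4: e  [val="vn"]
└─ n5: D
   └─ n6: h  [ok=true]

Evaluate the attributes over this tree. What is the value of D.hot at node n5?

true

1. n1.env = "zp"  ["zp"]
2. n1.idx = true  [true]
3. n2.sig = "zu"  ["zu"]
4. n3.val = "np"  [terminal]
5. n4.val = "vn"  [terminal]
6. n2.key = 22  [len(e₁.val) + 20]
7. n1.lim = false  [C.key > 22]
8. n5.hot = true  [not B.lim]
9. n6.ok = true  [terminal]
10. n5.tag = 11  [11]
11. n0.val = 9  [D.tag - 2]
12. n0.lim = false  [D.tag > 11]
13. n0.sig = 16  [D.tag + 5]
14. n0.key = "wv"  ["wv"]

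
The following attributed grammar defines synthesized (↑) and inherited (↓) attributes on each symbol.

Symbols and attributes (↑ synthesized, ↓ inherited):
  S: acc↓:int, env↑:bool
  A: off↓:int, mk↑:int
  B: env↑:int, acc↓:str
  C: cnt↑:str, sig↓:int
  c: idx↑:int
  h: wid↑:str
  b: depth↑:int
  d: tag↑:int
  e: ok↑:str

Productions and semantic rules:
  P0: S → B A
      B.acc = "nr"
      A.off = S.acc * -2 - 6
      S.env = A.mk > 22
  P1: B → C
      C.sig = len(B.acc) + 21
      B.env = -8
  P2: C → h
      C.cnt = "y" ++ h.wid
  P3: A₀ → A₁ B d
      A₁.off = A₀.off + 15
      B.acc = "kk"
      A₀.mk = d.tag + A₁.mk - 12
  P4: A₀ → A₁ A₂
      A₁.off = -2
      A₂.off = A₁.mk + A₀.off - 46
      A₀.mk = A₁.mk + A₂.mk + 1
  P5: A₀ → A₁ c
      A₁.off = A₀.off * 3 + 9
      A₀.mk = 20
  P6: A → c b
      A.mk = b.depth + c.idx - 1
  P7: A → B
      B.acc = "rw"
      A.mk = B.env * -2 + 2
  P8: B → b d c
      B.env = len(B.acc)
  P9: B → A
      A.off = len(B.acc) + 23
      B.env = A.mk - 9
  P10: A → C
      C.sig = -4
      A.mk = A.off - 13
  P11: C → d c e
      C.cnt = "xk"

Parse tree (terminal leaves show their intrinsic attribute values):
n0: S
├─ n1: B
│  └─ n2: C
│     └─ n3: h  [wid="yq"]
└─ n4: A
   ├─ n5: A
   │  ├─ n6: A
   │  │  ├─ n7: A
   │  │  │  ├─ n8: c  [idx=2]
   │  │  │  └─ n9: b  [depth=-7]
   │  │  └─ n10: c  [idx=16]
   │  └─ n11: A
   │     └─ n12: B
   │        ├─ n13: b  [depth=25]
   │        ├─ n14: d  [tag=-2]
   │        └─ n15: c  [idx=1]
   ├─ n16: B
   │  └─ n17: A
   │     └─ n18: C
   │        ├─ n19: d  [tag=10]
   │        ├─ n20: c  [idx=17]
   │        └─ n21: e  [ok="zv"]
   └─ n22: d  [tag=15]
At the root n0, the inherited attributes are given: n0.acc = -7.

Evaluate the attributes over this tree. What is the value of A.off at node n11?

-3

1. n0.acc = -7  [given at root]
2. n1.acc = "nr"  ["nr"]
3. n2.sig = 23  [len(B.acc) + 21]
4. n3.wid = "yq"  [terminal]
5. n2.cnt = "yyq"  ["y" ++ h.wid]
6. n1.env = -8  [-8]
7. n4.off = 8  [S.acc * -2 - 6]
8. n5.off = 23  [A₀.off + 15]
9. n6.off = -2  [-2]
10. n7.off = 3  [A₀.off * 3 + 9]
11. n8.idx = 2  [terminal]
12. n9.depth = -7  [terminal]
13. n7.mk = -6  [b.depth + c.idx - 1]
14. n10.idx = 16  [terminal]
15. n6.mk = 20  [20]
16. n11.off = -3  [A₁.mk + A₀.off - 46]
17. n12.acc = "rw"  ["rw"]
18. n13.depth = 25  [terminal]
19. n14.tag = -2  [terminal]
20. n15.idx = 1  [terminal]
21. n12.env = 2  [len(B.acc)]
22. n11.mk = -2  [B.env * -2 + 2]
23. n5.mk = 19  [A₁.mk + A₂.mk + 1]
24. n16.acc = "kk"  ["kk"]
25. n17.off = 25  [len(B.acc) + 23]
26. n18.sig = -4  [-4]
27. n19.tag = 10  [terminal]
28. n20.idx = 17  [terminal]
29. n21.ok = "zv"  [terminal]
30. n18.cnt = "xk"  ["xk"]
31. n17.mk = 12  [A.off - 13]
32. n16.env = 3  [A.mk - 9]
33. n22.tag = 15  [terminal]
34. n4.mk = 22  [d.tag + A₁.mk - 12]
35. n0.env = false  [A.mk > 22]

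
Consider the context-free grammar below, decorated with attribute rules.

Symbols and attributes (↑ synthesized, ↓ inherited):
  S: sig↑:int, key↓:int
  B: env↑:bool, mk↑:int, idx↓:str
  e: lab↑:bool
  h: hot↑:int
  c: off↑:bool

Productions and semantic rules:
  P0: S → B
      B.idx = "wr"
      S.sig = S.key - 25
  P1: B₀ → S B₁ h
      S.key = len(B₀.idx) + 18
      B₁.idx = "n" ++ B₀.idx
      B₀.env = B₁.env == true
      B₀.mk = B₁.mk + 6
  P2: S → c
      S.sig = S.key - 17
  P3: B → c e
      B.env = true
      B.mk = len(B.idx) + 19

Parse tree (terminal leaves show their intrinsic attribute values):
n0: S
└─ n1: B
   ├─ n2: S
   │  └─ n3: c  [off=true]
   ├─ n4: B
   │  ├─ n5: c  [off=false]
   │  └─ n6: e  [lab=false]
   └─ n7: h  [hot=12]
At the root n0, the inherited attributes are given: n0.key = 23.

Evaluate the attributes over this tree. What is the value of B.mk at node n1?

1. n0.key = 23  [given at root]
2. n1.idx = "wr"  ["wr"]
3. n2.key = 20  [len(B₀.idx) + 18]
4. n3.off = true  [terminal]
5. n2.sig = 3  [S.key - 17]
6. n4.idx = "nwr"  ["n" ++ B₀.idx]
7. n5.off = false  [terminal]
8. n6.lab = false  [terminal]
9. n4.env = true  [true]
10. n4.mk = 22  [len(B.idx) + 19]
11. n7.hot = 12  [terminal]
12. n1.env = true  [B₁.env == true]
13. n1.mk = 28  [B₁.mk + 6]
14. n0.sig = -2  [S.key - 25]

28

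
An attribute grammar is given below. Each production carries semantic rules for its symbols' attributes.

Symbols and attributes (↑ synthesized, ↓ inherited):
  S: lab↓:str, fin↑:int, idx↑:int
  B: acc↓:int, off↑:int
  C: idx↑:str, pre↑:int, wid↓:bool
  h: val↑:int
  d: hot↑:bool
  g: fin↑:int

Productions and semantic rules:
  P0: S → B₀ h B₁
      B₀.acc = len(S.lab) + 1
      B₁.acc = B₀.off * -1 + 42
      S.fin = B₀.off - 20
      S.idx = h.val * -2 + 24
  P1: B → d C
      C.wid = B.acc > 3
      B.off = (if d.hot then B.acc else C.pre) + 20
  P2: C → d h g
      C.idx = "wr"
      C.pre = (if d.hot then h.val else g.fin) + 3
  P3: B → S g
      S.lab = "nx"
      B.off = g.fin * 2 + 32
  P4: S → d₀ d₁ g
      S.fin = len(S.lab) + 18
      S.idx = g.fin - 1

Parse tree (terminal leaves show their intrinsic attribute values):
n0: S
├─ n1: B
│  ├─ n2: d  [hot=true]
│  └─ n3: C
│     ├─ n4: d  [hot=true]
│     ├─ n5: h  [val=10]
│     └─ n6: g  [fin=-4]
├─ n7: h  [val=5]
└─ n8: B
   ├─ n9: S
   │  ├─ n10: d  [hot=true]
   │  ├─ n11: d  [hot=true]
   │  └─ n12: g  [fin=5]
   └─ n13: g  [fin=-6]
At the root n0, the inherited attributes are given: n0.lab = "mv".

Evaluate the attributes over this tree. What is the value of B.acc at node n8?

19

1. n0.lab = "mv"  [given at root]
2. n1.acc = 3  [len(S.lab) + 1]
3. n2.hot = true  [terminal]
4. n3.wid = false  [B.acc > 3]
5. n4.hot = true  [terminal]
6. n5.val = 10  [terminal]
7. n6.fin = -4  [terminal]
8. n3.idx = "wr"  ["wr"]
9. n3.pre = 13  [(if d.hot then h.val else g.fin) + 3]
10. n1.off = 23  [(if d.hot then B.acc else C.pre) + 20]
11. n7.val = 5  [terminal]
12. n8.acc = 19  [B₀.off * -1 + 42]
13. n9.lab = "nx"  ["nx"]
14. n10.hot = true  [terminal]
15. n11.hot = true  [terminal]
16. n12.fin = 5  [terminal]
17. n9.fin = 20  [len(S.lab) + 18]
18. n9.idx = 4  [g.fin - 1]
19. n13.fin = -6  [terminal]
20. n8.off = 20  [g.fin * 2 + 32]
21. n0.fin = 3  [B₀.off - 20]
22. n0.idx = 14  [h.val * -2 + 24]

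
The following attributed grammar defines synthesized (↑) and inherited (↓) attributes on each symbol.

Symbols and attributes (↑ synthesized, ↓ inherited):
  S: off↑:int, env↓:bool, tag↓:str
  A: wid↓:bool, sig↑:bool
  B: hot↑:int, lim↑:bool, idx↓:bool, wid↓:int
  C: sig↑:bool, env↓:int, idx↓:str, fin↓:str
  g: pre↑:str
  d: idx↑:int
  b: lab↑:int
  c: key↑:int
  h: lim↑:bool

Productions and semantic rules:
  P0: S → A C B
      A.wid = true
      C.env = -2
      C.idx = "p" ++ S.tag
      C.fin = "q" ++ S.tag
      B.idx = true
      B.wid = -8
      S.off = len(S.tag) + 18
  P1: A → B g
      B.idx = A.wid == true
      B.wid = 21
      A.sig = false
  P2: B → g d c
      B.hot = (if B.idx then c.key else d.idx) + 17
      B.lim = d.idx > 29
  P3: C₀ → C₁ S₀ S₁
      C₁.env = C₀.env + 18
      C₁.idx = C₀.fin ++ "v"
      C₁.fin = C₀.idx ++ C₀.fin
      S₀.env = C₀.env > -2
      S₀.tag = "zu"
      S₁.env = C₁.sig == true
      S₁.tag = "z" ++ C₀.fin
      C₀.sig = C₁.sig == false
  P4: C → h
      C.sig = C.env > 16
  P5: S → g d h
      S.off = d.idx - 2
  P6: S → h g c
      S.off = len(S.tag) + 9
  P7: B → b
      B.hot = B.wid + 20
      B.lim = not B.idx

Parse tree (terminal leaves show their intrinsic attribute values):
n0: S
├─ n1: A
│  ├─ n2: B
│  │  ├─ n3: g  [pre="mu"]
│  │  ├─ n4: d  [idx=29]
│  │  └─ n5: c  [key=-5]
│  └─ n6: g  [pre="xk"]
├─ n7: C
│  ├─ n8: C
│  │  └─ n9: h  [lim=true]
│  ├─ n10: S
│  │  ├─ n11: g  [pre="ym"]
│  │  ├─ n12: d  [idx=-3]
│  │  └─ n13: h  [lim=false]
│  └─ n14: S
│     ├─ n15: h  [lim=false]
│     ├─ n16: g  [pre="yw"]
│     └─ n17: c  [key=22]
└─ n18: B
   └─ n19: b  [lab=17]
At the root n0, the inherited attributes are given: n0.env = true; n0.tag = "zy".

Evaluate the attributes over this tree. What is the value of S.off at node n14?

13

1. n0.env = true  [given at root]
2. n0.tag = "zy"  [given at root]
3. n1.wid = true  [true]
4. n2.idx = true  [A.wid == true]
5. n2.wid = 21  [21]
6. n3.pre = "mu"  [terminal]
7. n4.idx = 29  [terminal]
8. n5.key = -5  [terminal]
9. n2.hot = 12  [(if B.idx then c.key else d.idx) + 17]
10. n2.lim = false  [d.idx > 29]
11. n6.pre = "xk"  [terminal]
12. n1.sig = false  [false]
13. n7.env = -2  [-2]
14. n7.idx = "pzy"  ["p" ++ S.tag]
15. n7.fin = "qzy"  ["q" ++ S.tag]
16. n8.env = 16  [C₀.env + 18]
17. n8.idx = "qzyv"  [C₀.fin ++ "v"]
18. n8.fin = "pzyqzy"  [C₀.idx ++ C₀.fin]
19. n9.lim = true  [terminal]
20. n8.sig = false  [C.env > 16]
21. n10.env = false  [C₀.env > -2]
22. n10.tag = "zu"  ["zu"]
23. n11.pre = "ym"  [terminal]
24. n12.idx = -3  [terminal]
25. n13.lim = false  [terminal]
26. n10.off = -5  [d.idx - 2]
27. n14.env = false  [C₁.sig == true]
28. n14.tag = "zqzy"  ["z" ++ C₀.fin]
29. n15.lim = false  [terminal]
30. n16.pre = "yw"  [terminal]
31. n17.key = 22  [terminal]
32. n14.off = 13  [len(S.tag) + 9]
33. n7.sig = true  [C₁.sig == false]
34. n18.idx = true  [true]
35. n18.wid = -8  [-8]
36. n19.lab = 17  [terminal]
37. n18.hot = 12  [B.wid + 20]
38. n18.lim = false  [not B.idx]
39. n0.off = 20  [len(S.tag) + 18]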